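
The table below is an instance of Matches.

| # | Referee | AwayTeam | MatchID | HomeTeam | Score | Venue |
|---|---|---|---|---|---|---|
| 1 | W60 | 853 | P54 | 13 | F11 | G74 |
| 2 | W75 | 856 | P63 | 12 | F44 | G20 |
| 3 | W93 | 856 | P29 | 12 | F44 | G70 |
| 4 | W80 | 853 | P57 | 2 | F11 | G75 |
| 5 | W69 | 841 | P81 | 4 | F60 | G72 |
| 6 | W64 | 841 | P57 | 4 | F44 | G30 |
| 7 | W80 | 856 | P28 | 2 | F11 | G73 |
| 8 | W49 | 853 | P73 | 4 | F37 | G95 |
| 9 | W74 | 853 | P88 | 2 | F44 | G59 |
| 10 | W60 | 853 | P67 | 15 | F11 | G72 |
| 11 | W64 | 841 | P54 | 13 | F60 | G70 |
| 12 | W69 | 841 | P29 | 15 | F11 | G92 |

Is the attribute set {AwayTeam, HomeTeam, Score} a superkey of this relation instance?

Rows 2 and 3 have the same {AwayTeam, HomeTeam, Score} value (AwayTeam=856, HomeTeam=12, Score=F44) but are distinct tuples, so {AwayTeam, HomeTeam, Score} does not determine every attribute — not a superkey.

No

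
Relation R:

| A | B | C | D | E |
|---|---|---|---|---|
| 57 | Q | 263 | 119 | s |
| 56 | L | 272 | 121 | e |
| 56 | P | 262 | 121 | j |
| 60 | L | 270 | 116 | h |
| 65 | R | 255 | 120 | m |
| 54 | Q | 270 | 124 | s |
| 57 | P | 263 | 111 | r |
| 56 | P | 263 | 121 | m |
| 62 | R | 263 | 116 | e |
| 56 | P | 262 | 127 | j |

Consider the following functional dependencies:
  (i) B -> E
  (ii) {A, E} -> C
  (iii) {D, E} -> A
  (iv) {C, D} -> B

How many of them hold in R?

(i) B -> E: B=L: 2 rows → E takes values {e, h} — violation; B=P: 4 rows → E takes values {j, r, m} — violation; B=R: 2 rows → E takes values {m, e} — violation — fails.
(ii) {A, E} -> C: every LHS value maps to a single RHS value — holds.
(iii) {D, E} -> A: every LHS value maps to a single RHS value — holds.
(iv) {C, D} -> B: every LHS value maps to a single RHS value — holds.
3 of the 4 dependencies hold.

3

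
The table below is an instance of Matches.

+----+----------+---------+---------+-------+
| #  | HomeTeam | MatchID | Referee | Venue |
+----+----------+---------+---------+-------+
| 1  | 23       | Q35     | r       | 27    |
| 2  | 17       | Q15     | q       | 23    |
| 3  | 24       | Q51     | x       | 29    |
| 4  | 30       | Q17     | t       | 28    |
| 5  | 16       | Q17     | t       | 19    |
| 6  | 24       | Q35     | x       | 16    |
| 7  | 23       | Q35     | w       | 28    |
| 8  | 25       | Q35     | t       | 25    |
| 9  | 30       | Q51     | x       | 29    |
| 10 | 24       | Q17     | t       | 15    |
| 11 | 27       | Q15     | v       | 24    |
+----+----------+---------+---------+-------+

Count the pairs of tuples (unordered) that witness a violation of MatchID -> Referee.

MatchID=Q35: violating pairs (1,6), (1,7), (1,8), (6,7), (6,8), (7,8) — 6 pairs.
MatchID=Q15: violating pairs (2,11) — 1 pair.
MatchID=Q51: all 2 rows agree on Referee — 0 pairs.
MatchID=Q17: all 3 rows agree on Referee — 0 pairs.

7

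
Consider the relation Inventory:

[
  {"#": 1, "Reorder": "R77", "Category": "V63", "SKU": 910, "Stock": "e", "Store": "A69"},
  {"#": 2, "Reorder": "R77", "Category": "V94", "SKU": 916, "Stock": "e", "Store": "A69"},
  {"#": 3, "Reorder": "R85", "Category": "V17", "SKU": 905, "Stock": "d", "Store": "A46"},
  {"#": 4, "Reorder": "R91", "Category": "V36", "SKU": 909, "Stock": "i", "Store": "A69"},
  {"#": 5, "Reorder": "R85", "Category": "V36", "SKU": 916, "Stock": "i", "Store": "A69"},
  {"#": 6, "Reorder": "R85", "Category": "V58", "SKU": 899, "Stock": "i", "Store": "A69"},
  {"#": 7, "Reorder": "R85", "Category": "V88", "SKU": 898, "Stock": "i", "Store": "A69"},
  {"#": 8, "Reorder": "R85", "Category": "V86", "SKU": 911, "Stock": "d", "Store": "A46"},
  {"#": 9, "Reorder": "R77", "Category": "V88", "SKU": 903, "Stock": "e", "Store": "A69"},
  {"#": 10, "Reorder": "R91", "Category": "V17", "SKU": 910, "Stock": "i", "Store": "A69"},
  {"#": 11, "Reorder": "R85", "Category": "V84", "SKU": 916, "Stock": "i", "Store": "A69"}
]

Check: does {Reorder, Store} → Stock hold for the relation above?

Yes

(Reorder=R77, Store=A69): rows 1, 2, 9 → Stock = e, e, e ✓
(Reorder=R85, Store=A46): rows 3, 8 → Stock = d, d ✓
(Reorder=R91, Store=A69): rows 4, 10 → Stock = i, i ✓
(Reorder=R85, Store=A69): rows 5, 6, 7, 11 → Stock = i, i, i, i ✓
Every {Reorder, Store} value is associated with a single Stock value, so {Reorder, Store} → Stock holds.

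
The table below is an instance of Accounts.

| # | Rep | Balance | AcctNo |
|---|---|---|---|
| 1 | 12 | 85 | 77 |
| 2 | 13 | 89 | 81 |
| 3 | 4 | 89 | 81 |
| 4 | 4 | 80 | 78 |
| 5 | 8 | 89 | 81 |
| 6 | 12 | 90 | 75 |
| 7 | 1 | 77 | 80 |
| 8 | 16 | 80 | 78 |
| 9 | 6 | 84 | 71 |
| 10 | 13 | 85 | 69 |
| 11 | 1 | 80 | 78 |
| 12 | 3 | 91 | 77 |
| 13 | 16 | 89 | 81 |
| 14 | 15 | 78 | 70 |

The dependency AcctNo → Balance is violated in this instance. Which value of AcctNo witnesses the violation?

AcctNo=77: rows 1, 12 → Balance takes values {85, 91} — violation
AcctNo=81: rows 2, 3, 5, 13 → Balance = 89, 89, 89, 89 ✓
AcctNo=78: rows 4, 8, 11 → Balance = 80, 80, 80 ✓
AcctNo=75: row 6 → Balance = 90 ✓
AcctNo=80: row 7 → Balance = 77 ✓
AcctNo=71: row 9 → Balance = 84 ✓
AcctNo=69: row 10 → Balance = 85 ✓
AcctNo=70: row 14 → Balance = 78 ✓
The only AcctNo value with inconsistent Balance is AcctNo=77.

77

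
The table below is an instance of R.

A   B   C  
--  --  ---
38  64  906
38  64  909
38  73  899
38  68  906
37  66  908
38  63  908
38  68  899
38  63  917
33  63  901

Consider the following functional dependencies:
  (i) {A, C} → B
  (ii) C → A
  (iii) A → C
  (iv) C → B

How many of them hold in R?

(i) {A, C} → B: (A=38, C=906): 2 rows → B takes values {64, 68} — violation; (A=38, C=899): 2 rows → B takes values {73, 68} — violation — fails.
(ii) C → A: C=908: 2 rows → A takes values {37, 38} — violation — fails.
(iii) A → C: A=38: 7 rows → C takes values {906, 909, 899, 908, 917} — violation — fails.
(iv) C → B: C=906: 2 rows → B takes values {64, 68} — violation; C=899: 2 rows → B takes values {73, 68} — violation; C=908: 2 rows → B takes values {66, 63} — violation — fails.
None of the 4 dependencies hold.

0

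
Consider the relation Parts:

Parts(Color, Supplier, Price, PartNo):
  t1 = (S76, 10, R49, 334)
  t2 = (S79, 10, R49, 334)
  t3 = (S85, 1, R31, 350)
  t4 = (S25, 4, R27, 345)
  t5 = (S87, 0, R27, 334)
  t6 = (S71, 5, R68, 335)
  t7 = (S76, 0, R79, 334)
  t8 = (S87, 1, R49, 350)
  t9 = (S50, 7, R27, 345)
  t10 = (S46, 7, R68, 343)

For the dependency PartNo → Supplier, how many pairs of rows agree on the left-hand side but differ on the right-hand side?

5

PartNo=334: violating pairs (1,5), (1,7), (2,5), (2,7) — 4 pairs.
PartNo=350: all 2 rows agree on Supplier — 0 pairs.
PartNo=345: violating pairs (4,9) — 1 pair.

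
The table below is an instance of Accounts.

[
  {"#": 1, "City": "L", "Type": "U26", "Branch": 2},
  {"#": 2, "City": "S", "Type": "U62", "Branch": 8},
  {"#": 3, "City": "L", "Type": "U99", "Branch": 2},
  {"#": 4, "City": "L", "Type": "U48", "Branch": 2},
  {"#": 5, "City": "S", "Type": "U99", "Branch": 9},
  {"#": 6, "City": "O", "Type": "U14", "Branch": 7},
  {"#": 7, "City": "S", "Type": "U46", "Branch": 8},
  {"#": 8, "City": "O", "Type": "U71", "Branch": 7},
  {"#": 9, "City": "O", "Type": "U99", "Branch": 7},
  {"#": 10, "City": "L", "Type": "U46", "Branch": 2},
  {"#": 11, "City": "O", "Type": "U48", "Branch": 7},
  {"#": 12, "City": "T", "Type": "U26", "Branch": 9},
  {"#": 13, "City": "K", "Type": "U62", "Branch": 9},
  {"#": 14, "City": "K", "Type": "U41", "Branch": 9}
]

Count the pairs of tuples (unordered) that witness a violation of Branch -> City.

5

Branch=2: all 4 rows agree on City — 0 pairs.
Branch=8: all 2 rows agree on City — 0 pairs.
Branch=9: violating pairs (5,12), (5,13), (5,14), (12,13), (12,14) — 5 pairs.
Branch=7: all 4 rows agree on City — 0 pairs.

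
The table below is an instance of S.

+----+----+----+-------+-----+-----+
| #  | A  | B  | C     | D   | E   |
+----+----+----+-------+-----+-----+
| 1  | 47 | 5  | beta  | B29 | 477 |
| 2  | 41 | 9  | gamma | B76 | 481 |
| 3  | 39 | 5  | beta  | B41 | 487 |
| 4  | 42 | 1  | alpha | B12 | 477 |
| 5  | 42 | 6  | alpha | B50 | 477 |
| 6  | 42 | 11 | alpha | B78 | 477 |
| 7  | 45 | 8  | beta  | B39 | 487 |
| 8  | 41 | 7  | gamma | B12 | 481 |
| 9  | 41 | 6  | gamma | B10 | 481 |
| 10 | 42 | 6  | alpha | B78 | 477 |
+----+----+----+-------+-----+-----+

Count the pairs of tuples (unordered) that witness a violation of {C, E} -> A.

1

(C=gamma, E=481): all 3 rows agree on A — 0 pairs.
(C=beta, E=487): violating pairs (3,7) — 1 pair.
(C=alpha, E=477): all 4 rows agree on A — 0 pairs.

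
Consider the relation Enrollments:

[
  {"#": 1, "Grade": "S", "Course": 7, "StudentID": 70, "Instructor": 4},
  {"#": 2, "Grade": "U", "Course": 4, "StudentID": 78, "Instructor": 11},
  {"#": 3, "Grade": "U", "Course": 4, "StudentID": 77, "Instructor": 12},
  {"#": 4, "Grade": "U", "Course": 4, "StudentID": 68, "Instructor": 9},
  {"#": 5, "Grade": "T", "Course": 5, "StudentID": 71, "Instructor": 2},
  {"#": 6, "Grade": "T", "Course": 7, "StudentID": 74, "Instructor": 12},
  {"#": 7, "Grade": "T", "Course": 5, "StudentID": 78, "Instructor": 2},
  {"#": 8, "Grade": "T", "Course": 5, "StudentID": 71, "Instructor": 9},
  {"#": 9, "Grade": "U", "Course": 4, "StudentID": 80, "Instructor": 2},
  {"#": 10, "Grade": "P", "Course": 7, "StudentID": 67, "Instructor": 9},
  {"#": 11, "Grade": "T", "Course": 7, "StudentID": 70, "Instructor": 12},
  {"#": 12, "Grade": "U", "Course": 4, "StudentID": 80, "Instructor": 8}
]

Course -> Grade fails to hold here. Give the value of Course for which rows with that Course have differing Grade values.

7

Course=7: rows 1, 6, 10, 11 → Grade takes values {S, T, P} — violation
Course=4: rows 2, 3, 4, 9, 12 → Grade = U, U, U, U, U ✓
Course=5: rows 5, 7, 8 → Grade = T, T, T ✓
The only Course value with inconsistent Grade is Course=7.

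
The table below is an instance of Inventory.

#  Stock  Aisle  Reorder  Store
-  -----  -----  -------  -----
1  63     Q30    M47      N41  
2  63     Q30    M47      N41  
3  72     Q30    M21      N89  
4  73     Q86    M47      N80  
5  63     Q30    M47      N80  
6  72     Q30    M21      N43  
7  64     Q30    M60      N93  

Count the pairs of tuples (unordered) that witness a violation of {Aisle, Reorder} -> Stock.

(Aisle=Q30, Reorder=M47): all 3 rows agree on Stock — 0 pairs.
(Aisle=Q30, Reorder=M21): all 2 rows agree on Stock — 0 pairs.

0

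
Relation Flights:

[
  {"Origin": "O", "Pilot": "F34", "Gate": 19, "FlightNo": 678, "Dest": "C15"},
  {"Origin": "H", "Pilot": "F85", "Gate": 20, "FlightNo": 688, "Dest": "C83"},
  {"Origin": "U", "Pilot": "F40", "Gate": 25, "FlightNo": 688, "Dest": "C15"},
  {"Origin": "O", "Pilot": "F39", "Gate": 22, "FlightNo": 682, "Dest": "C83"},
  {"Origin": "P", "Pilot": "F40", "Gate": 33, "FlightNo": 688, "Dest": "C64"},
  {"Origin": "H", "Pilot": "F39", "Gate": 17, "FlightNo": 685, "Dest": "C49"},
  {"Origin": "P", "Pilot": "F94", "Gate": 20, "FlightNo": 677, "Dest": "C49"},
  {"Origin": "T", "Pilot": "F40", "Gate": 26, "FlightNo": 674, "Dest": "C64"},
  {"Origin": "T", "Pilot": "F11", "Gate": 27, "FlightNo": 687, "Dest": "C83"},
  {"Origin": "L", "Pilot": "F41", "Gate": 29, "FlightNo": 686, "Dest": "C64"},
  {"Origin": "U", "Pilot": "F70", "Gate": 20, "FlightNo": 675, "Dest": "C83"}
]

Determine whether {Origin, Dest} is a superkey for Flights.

Yes

All 11 rows have distinct {Origin, Dest} values, so {Origin, Dest} → (all attributes) holds and {Origin, Dest} is a superkey.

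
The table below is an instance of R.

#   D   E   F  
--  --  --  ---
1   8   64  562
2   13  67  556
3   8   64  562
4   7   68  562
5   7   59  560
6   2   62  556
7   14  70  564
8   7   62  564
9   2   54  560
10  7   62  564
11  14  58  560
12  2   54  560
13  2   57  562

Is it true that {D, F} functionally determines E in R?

(D=8, F=562): rows 1, 3 → E = 64, 64 ✓
(D=13, F=556): row 2 → E = 67 ✓
(D=7, F=562): row 4 → E = 68 ✓
(D=7, F=560): row 5 → E = 59 ✓
(D=2, F=556): row 6 → E = 62 ✓
(D=14, F=564): row 7 → E = 70 ✓
(D=7, F=564): rows 8, 10 → E = 62, 62 ✓
(D=2, F=560): rows 9, 12 → E = 54, 54 ✓
(D=14, F=560): row 11 → E = 58 ✓
(D=2, F=562): row 13 → E = 57 ✓
Every {D, F} value is associated with a single E value, so {D, F} → E holds.

Yes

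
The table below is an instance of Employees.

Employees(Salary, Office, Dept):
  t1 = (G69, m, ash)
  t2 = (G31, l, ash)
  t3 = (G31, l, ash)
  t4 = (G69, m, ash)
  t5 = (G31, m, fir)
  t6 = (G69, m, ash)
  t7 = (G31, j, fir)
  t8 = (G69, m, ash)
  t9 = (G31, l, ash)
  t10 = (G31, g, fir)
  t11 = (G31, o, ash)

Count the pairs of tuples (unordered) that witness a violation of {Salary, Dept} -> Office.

6

(Salary=G69, Dept=ash): all 4 rows agree on Office — 0 pairs.
(Salary=G31, Dept=ash): violating pairs (2,11), (3,11), (9,11) — 3 pairs.
(Salary=G31, Dept=fir): violating pairs (5,7), (5,10), (7,10) — 3 pairs.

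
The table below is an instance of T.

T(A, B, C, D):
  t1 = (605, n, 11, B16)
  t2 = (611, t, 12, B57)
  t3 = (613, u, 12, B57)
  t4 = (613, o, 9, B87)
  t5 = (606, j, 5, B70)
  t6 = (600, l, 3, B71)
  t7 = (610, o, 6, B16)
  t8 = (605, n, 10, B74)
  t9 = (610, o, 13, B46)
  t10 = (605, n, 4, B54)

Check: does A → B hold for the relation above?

A=605: rows 1, 8, 10 → B = n, n, n ✓
A=611: row 2 → B = t ✓
A=613: rows 3, 4 → B takes values {u, o} — violation
A=606: row 5 → B = j ✓
A=600: row 6 → B = l ✓
A=610: rows 7, 9 → B = o, o ✓
Two rows agree on A but differ on B, so A → B does not hold.

No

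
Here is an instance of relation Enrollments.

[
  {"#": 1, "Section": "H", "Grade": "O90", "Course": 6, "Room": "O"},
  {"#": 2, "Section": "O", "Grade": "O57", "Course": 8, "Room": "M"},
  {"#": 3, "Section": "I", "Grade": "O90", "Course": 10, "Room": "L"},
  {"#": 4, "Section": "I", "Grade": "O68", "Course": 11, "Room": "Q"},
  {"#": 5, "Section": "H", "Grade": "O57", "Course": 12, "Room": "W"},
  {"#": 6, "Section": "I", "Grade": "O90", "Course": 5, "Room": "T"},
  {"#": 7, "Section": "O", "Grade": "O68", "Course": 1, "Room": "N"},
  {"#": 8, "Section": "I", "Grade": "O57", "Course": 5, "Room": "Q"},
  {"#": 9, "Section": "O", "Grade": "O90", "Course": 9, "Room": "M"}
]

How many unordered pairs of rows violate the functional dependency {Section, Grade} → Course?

1

(Section=I, Grade=O90): violating pairs (3,6) — 1 pair.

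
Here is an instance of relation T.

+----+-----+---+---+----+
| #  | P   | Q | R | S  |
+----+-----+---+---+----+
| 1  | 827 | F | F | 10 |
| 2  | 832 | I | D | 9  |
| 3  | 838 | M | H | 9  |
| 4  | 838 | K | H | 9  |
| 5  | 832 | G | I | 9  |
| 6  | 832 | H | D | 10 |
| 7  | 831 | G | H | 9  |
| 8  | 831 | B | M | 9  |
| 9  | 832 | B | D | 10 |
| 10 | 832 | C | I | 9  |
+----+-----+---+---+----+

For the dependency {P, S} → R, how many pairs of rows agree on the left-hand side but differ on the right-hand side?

3

(P=832, S=9): violating pairs (2,5), (2,10) — 2 pairs.
(P=838, S=9): all 2 rows agree on R — 0 pairs.
(P=832, S=10): all 2 rows agree on R — 0 pairs.
(P=831, S=9): violating pairs (7,8) — 1 pair.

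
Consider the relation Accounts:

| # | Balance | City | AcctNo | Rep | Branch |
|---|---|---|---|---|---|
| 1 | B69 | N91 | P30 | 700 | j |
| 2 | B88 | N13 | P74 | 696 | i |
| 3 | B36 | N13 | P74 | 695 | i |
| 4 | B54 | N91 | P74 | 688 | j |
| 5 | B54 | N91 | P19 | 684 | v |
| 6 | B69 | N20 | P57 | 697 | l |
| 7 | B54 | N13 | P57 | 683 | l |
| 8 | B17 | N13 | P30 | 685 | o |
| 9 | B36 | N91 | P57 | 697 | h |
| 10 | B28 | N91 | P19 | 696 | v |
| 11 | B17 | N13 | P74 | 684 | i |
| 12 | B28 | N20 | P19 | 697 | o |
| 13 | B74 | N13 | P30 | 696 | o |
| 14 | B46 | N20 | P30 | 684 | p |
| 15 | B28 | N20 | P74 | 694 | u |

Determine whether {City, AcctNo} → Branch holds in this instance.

Yes

(City=N91, AcctNo=P30): row 1 → Branch = j ✓
(City=N13, AcctNo=P74): rows 2, 3, 11 → Branch = i, i, i ✓
(City=N91, AcctNo=P74): row 4 → Branch = j ✓
(City=N91, AcctNo=P19): rows 5, 10 → Branch = v, v ✓
(City=N20, AcctNo=P57): row 6 → Branch = l ✓
(City=N13, AcctNo=P57): row 7 → Branch = l ✓
(City=N13, AcctNo=P30): rows 8, 13 → Branch = o, o ✓
(City=N91, AcctNo=P57): row 9 → Branch = h ✓
(City=N20, AcctNo=P19): row 12 → Branch = o ✓
(City=N20, AcctNo=P30): row 14 → Branch = p ✓
(City=N20, AcctNo=P74): row 15 → Branch = u ✓
Every {City, AcctNo} value is associated with a single Branch value, so {City, AcctNo} → Branch holds.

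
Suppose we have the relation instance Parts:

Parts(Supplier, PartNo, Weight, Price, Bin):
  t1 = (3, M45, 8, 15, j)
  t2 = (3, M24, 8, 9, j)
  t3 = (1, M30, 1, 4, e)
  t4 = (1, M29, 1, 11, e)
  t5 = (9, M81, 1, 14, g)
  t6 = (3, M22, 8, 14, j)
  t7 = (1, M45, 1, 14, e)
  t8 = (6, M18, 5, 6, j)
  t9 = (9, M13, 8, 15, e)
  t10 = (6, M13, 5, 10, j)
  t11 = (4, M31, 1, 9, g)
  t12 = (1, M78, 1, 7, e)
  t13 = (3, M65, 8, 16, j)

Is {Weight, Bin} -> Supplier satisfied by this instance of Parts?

No

(Weight=8, Bin=j): rows 1, 2, 6, 13 → Supplier = 3, 3, 3, 3 ✓
(Weight=1, Bin=e): rows 3, 4, 7, 12 → Supplier = 1, 1, 1, 1 ✓
(Weight=1, Bin=g): rows 5, 11 → Supplier takes values {9, 4} — violation
(Weight=5, Bin=j): rows 8, 10 → Supplier = 6, 6 ✓
(Weight=8, Bin=e): row 9 → Supplier = 9 ✓
Two rows agree on {Weight, Bin} but differ on Supplier, so {Weight, Bin} -> Supplier does not hold.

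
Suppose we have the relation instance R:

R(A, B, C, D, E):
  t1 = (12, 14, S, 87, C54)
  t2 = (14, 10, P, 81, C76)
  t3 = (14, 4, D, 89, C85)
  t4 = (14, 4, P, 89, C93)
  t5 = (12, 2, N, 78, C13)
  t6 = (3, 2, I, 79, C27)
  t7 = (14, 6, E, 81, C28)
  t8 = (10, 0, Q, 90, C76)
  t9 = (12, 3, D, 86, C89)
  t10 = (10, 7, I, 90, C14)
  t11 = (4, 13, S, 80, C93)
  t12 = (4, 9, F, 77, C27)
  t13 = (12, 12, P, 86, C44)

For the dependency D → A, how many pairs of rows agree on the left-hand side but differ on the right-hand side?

0

D=81: all 2 rows agree on A — 0 pairs.
D=89: all 2 rows agree on A — 0 pairs.
D=90: all 2 rows agree on A — 0 pairs.
D=86: all 2 rows agree on A — 0 pairs.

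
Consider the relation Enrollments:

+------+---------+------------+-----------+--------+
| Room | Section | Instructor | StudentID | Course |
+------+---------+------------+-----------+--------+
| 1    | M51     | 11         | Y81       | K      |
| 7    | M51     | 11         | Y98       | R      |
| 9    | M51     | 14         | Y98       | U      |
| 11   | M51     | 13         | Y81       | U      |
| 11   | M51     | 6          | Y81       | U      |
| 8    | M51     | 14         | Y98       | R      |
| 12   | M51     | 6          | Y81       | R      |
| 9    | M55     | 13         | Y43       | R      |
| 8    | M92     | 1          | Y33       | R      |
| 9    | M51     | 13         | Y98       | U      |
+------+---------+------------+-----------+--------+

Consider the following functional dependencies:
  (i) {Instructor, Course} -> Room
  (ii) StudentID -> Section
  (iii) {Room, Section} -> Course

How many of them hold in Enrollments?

2

(i) {Instructor, Course} -> Room: (Instructor=13, Course=U): 2 rows → Room takes values {11, 9} — violation — fails.
(ii) StudentID -> Section: every LHS value maps to a single RHS value — holds.
(iii) {Room, Section} -> Course: every LHS value maps to a single RHS value — holds.
2 of the 3 dependencies hold.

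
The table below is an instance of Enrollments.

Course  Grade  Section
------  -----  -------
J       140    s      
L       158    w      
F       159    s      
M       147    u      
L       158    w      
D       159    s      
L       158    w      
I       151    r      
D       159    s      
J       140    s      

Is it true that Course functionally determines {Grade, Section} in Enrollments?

Yes

Course=J: 2 rows → {Grade,Section} = (140, s), (140, s) ✓
Course=L: 3 rows → {Grade,Section} = (158, w), (158, w), (158, w) ✓
Course=F: 1 row → {Grade,Section} = (159, s) ✓
Course=M: 1 row → {Grade,Section} = (147, u) ✓
Course=D: 2 rows → {Grade,Section} = (159, s), (159, s) ✓
Course=I: 1 row → {Grade,Section} = (151, r) ✓
Every Course value is associated with a single {Grade, Section} value, so Course → {Grade, Section} holds.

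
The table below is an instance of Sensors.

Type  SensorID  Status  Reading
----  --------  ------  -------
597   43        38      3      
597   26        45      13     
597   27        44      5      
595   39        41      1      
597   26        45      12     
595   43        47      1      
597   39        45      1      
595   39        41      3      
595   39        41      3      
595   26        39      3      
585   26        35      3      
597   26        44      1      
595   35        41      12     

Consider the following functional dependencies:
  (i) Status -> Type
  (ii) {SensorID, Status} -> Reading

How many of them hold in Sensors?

(i) Status -> Type: every LHS value maps to a single RHS value — holds.
(ii) {SensorID, Status} -> Reading: (SensorID=26, Status=45): 2 rows → Reading takes values {13, 12} — violation; (SensorID=39, Status=41): 3 rows → Reading takes values {1, 3} — violation — fails.
1 of the 2 dependencies holds.

1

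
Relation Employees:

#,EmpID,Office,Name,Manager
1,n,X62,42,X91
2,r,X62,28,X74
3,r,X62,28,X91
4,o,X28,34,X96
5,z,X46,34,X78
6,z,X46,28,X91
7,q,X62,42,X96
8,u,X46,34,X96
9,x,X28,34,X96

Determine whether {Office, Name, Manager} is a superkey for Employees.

Rows 4 and 9 have the same {Office, Name, Manager} value (Office=X28, Name=34, Manager=X96) but are distinct tuples, so {Office, Name, Manager} does not determine every attribute — not a superkey.

No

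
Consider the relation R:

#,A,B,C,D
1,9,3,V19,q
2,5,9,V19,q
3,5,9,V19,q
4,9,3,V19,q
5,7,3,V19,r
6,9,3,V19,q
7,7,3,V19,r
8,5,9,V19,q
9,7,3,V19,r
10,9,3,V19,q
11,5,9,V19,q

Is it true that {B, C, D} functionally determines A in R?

(B=3, C=V19, D=q): rows 1, 4, 6, 10 → A = 9, 9, 9, 9 ✓
(B=9, C=V19, D=q): rows 2, 3, 8, 11 → A = 5, 5, 5, 5 ✓
(B=3, C=V19, D=r): rows 5, 7, 9 → A = 7, 7, 7 ✓
Every {B, C, D} value is associated with a single A value, so {B, C, D} -> A holds.

Yes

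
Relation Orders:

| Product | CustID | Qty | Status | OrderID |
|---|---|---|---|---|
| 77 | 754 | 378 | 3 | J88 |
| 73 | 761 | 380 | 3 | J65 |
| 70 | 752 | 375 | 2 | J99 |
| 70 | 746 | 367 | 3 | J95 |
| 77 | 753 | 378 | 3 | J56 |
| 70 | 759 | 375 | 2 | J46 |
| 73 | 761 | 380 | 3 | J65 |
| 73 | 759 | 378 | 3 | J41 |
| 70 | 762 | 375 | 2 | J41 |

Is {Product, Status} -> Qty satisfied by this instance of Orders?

(Product=77, Status=3): 2 rows → Qty = 378, 378 ✓
(Product=73, Status=3): 3 rows → Qty takes values {380, 378} — violation
(Product=70, Status=2): 3 rows → Qty = 375, 375, 375 ✓
(Product=70, Status=3): 1 row → Qty = 367 ✓
Two rows agree on {Product, Status} but differ on Qty, so {Product, Status} -> Qty does not hold.

No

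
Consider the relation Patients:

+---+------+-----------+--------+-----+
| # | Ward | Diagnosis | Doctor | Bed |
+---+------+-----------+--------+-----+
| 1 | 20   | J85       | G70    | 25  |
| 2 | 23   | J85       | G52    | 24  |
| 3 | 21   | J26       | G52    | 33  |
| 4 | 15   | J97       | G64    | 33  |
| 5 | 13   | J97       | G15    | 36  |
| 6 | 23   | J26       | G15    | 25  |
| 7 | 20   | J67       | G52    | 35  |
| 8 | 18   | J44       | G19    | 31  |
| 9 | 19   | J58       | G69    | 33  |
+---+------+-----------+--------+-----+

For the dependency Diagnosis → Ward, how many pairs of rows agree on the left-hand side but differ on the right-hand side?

Diagnosis=J85: violating pairs (1,2) — 1 pair.
Diagnosis=J26: violating pairs (3,6) — 1 pair.
Diagnosis=J97: violating pairs (4,5) — 1 pair.

3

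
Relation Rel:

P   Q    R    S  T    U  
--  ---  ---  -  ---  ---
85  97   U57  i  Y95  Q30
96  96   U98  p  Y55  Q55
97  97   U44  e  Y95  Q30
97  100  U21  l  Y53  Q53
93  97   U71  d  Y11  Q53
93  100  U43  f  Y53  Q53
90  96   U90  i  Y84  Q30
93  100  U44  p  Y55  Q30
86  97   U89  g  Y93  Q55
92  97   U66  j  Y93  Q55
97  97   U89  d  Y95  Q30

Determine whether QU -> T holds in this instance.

Yes

(Q=97, U=Q30): 3 rows → T = Y95, Y95, Y95 ✓
(Q=96, U=Q55): 1 row → T = Y55 ✓
(Q=100, U=Q53): 2 rows → T = Y53, Y53 ✓
(Q=97, U=Q53): 1 row → T = Y11 ✓
(Q=96, U=Q30): 1 row → T = Y84 ✓
(Q=100, U=Q30): 1 row → T = Y55 ✓
(Q=97, U=Q55): 2 rows → T = Y93, Y93 ✓
Every QU value is associated with a single T value, so QU -> T holds.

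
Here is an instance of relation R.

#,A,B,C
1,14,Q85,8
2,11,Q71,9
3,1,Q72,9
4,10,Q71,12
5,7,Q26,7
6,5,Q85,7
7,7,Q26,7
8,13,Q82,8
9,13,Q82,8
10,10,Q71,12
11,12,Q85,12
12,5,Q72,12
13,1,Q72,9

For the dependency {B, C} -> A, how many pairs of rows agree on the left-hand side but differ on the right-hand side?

(B=Q72, C=9): all 2 rows agree on A — 0 pairs.
(B=Q71, C=12): all 2 rows agree on A — 0 pairs.
(B=Q26, C=7): all 2 rows agree on A — 0 pairs.
(B=Q82, C=8): all 2 rows agree on A — 0 pairs.

0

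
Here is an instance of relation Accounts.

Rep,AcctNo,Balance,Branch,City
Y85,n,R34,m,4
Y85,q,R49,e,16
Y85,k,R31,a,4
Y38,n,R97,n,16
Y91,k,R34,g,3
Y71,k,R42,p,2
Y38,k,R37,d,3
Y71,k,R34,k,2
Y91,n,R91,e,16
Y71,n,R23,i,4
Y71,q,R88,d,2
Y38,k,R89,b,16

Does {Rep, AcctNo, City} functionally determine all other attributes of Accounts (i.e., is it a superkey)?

No

Two distinct rows share (Rep=Y71, AcctNo=k, City=2), so {Rep, AcctNo, City} does not determine every attribute — not a superkey.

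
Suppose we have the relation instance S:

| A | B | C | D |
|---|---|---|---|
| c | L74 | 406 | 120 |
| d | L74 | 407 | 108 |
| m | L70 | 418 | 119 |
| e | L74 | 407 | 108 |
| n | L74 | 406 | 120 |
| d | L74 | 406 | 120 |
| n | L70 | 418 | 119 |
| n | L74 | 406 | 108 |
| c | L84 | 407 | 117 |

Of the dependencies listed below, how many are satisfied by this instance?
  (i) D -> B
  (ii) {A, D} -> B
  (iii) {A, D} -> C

3

(i) D -> B: every LHS value maps to a single RHS value — holds.
(ii) {A, D} -> B: every LHS value maps to a single RHS value — holds.
(iii) {A, D} -> C: every LHS value maps to a single RHS value — holds.
3 of the 3 dependencies hold.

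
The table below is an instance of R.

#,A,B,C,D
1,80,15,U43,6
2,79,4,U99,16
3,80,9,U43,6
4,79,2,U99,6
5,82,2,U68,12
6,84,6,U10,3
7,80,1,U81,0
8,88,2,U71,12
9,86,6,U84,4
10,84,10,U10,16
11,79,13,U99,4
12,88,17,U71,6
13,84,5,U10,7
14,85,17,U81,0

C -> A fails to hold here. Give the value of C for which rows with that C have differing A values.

U81

C=U43: rows 1, 3 → A = 80, 80 ✓
C=U99: rows 2, 4, 11 → A = 79, 79, 79 ✓
C=U68: row 5 → A = 82 ✓
C=U10: rows 6, 10, 13 → A = 84, 84, 84 ✓
C=U81: rows 7, 14 → A takes values {80, 85} — violation
C=U71: rows 8, 12 → A = 88, 88 ✓
C=U84: row 9 → A = 86 ✓
The only C value with inconsistent A is C=U81.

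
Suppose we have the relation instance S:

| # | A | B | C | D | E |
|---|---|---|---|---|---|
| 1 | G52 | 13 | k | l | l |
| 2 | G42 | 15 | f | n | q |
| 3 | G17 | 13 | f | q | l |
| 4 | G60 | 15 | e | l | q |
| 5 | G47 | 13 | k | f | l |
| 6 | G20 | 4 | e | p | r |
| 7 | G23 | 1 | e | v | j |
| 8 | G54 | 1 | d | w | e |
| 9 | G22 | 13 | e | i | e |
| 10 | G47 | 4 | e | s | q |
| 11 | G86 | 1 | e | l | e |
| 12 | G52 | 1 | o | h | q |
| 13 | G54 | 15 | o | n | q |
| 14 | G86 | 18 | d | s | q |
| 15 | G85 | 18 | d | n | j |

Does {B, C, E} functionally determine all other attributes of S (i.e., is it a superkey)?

No

Rows 1 and 5 have the same {B, C, E} value (B=13, C=k, E=l) but are distinct tuples, so {B, C, E} does not determine every attribute — not a superkey.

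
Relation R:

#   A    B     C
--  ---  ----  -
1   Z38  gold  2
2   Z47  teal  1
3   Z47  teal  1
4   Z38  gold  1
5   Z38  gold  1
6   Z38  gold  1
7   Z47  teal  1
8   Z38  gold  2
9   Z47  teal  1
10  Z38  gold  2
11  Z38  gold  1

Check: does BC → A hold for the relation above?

Yes

(B=gold, C=2): rows 1, 8, 10 → A = Z38, Z38, Z38 ✓
(B=teal, C=1): rows 2, 3, 7, 9 → A = Z47, Z47, Z47, Z47 ✓
(B=gold, C=1): rows 4, 5, 6, 11 → A = Z38, Z38, Z38, Z38 ✓
Every BC value is associated with a single A value, so BC → A holds.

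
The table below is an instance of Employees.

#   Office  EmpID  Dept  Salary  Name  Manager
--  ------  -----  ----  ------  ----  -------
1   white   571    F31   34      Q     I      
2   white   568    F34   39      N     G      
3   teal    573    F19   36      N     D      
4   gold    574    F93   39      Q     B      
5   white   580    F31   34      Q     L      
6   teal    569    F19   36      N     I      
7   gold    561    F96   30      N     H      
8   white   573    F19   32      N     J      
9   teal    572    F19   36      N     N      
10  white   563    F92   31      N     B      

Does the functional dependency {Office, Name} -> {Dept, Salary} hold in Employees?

No

(Office=white, Name=Q): rows 1, 5 → {Dept,Salary} = (F31, 34), (F31, 34) ✓
(Office=white, Name=N): rows 2, 8, 10 → {Dept,Salary} takes values {(F34, 39), (F19, 32), (F92, 31)} — violation
(Office=teal, Name=N): rows 3, 6, 9 → {Dept,Salary} = (F19, 36), (F19, 36), (F19, 36) ✓
(Office=gold, Name=Q): row 4 → {Dept,Salary} = (F93, 39) ✓
(Office=gold, Name=N): row 7 → {Dept,Salary} = (F96, 30) ✓
Two rows agree on {Office, Name} but differ on {Dept, Salary}, so {Office, Name} -> {Dept, Salary} does not hold.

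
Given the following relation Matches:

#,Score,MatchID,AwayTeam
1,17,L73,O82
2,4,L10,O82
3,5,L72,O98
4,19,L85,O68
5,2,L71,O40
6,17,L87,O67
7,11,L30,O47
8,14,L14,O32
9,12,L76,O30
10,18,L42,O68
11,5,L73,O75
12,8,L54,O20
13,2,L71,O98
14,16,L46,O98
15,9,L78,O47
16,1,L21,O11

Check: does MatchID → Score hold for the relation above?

No

MatchID=L73: rows 1, 11 → Score takes values {17, 5} — violation
MatchID=L10: row 2 → Score = 4 ✓
MatchID=L72: row 3 → Score = 5 ✓
MatchID=L85: row 4 → Score = 19 ✓
MatchID=L71: rows 5, 13 → Score = 2, 2 ✓
MatchID=L87: row 6 → Score = 17 ✓
MatchID=L30: row 7 → Score = 11 ✓
MatchID=L14: row 8 → Score = 14 ✓
MatchID=L76: row 9 → Score = 12 ✓
MatchID=L42: row 10 → Score = 18 ✓
MatchID=L54: row 12 → Score = 8 ✓
MatchID=L46: row 14 → Score = 16 ✓
MatchID=L78: row 15 → Score = 9 ✓
MatchID=L21: row 16 → Score = 1 ✓
Two rows agree on MatchID but differ on Score, so MatchID → Score does not hold.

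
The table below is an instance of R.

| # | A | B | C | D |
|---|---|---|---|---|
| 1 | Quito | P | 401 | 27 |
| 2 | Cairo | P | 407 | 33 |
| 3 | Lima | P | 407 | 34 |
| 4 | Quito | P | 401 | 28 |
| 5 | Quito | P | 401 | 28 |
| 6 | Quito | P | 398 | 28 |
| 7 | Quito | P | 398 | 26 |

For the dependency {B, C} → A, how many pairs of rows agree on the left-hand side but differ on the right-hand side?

(B=P, C=401): all 3 rows agree on A — 0 pairs.
(B=P, C=407): violating pairs (2,3) — 1 pair.
(B=P, C=398): all 2 rows agree on A — 0 pairs.

1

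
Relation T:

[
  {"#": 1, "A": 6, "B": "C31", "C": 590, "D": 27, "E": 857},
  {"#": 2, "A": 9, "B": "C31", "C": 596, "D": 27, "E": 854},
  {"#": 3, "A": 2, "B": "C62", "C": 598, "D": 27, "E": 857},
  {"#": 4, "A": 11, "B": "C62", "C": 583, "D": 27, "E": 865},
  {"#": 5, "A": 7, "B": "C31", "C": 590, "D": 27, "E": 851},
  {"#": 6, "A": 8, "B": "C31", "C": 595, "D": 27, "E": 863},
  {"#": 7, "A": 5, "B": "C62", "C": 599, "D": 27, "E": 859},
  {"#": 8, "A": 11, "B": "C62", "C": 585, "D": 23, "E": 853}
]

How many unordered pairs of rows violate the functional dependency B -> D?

B=C31: all 4 rows agree on D — 0 pairs.
B=C62: violating pairs (3,8), (4,8), (7,8) — 3 pairs.

3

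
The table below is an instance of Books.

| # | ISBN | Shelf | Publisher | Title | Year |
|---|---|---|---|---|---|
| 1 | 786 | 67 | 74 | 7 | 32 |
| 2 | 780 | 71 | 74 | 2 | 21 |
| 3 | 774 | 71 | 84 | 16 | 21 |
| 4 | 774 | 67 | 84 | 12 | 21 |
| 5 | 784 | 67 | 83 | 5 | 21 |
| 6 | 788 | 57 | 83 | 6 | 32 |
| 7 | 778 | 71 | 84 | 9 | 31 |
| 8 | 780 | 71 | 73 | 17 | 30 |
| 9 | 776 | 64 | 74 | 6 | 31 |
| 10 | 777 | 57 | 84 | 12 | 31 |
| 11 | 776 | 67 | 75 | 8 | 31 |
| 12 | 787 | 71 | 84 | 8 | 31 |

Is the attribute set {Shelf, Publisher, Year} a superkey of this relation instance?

Rows 7 and 12 have the same {Shelf, Publisher, Year} value (Shelf=71, Publisher=84, Year=31) but are distinct tuples, so {Shelf, Publisher, Year} does not determine every attribute — not a superkey.

No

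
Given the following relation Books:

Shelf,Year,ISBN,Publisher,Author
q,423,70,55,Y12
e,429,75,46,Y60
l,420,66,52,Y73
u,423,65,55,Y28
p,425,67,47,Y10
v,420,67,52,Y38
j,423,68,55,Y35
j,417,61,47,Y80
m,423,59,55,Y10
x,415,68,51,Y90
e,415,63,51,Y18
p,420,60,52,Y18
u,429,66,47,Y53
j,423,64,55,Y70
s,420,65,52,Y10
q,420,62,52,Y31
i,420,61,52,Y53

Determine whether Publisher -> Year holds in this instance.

No

Publisher=55: 5 rows → Year = 423, 423, 423, 423, 423 ✓
Publisher=46: 1 row → Year = 429 ✓
Publisher=52: 6 rows → Year = 420, 420, 420, 420, 420, 420 ✓
Publisher=47: 3 rows → Year takes values {425, 417, 429} — violation
Publisher=51: 2 rows → Year = 415, 415 ✓
Two rows agree on Publisher but differ on Year, so Publisher -> Year does not hold.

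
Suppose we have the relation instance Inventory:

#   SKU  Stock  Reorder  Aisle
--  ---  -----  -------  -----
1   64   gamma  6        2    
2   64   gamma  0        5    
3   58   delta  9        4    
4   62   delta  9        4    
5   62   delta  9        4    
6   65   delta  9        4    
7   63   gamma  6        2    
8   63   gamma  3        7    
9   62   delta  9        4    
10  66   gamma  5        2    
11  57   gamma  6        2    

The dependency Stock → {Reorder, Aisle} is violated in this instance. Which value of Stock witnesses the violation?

Stock=gamma: rows 1, 2, 7, 8, 10, 11 → {Reorder,Aisle} takes values {(6, 2), (0, 5), (3, 7), (5, 2)} — violation
Stock=delta: rows 3, 4, 5, 6, 9 → {Reorder,Aisle} = (9, 4), (9, 4), (9, 4), (9, 4), (9, 4) ✓
The only Stock value with inconsistent RHS is Stock=gamma.

gamma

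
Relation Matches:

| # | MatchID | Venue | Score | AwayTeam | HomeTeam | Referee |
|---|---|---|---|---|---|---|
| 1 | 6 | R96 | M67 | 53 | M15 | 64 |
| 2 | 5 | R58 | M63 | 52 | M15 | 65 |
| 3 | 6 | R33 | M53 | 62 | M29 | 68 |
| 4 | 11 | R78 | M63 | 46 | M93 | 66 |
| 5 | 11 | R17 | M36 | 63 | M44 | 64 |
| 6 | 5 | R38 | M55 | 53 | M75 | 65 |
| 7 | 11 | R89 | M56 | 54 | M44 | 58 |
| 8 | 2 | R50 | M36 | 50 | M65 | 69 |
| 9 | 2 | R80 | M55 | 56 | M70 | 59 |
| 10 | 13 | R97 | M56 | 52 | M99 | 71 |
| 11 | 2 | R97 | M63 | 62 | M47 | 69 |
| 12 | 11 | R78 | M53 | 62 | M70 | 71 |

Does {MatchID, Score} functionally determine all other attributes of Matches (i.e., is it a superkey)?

Yes

All 12 rows have distinct {MatchID, Score} values, so {MatchID, Score} → (all attributes) holds and {MatchID, Score} is a superkey.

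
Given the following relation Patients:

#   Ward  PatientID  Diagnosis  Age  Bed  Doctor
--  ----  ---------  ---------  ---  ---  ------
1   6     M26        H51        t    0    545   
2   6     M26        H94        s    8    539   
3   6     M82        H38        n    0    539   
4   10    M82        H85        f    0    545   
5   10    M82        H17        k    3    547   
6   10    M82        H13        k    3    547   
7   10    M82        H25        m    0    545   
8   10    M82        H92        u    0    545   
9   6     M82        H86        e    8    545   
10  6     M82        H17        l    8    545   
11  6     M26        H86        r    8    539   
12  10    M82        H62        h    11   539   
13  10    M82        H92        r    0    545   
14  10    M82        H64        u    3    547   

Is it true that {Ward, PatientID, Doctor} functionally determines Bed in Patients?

(Ward=6, PatientID=M26, Doctor=545): row 1 → Bed = 0 ✓
(Ward=6, PatientID=M26, Doctor=539): rows 2, 11 → Bed = 8, 8 ✓
(Ward=6, PatientID=M82, Doctor=539): row 3 → Bed = 0 ✓
(Ward=10, PatientID=M82, Doctor=545): rows 4, 7, 8, 13 → Bed = 0, 0, 0, 0 ✓
(Ward=10, PatientID=M82, Doctor=547): rows 5, 6, 14 → Bed = 3, 3, 3 ✓
(Ward=6, PatientID=M82, Doctor=545): rows 9, 10 → Bed = 8, 8 ✓
(Ward=10, PatientID=M82, Doctor=539): row 12 → Bed = 11 ✓
Every {Ward, PatientID, Doctor} value is associated with a single Bed value, so {Ward, PatientID, Doctor} -> Bed holds.

Yes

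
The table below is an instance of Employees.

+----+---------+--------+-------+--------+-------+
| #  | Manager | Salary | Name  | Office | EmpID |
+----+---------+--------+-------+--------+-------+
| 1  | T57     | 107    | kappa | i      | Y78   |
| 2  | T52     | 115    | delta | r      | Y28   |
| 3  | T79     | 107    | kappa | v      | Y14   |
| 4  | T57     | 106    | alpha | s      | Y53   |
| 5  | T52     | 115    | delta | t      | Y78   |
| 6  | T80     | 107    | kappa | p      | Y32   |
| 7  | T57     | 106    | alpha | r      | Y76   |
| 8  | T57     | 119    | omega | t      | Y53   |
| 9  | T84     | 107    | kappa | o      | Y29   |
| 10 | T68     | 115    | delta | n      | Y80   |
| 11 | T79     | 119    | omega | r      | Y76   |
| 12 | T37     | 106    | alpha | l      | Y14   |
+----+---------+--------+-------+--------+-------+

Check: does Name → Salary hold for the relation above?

Name=kappa: rows 1, 3, 6, 9 → Salary = 107, 107, 107, 107 ✓
Name=delta: rows 2, 5, 10 → Salary = 115, 115, 115 ✓
Name=alpha: rows 4, 7, 12 → Salary = 106, 106, 106 ✓
Name=omega: rows 8, 11 → Salary = 119, 119 ✓
Every Name value is associated with a single Salary value, so Name → Salary holds.

Yes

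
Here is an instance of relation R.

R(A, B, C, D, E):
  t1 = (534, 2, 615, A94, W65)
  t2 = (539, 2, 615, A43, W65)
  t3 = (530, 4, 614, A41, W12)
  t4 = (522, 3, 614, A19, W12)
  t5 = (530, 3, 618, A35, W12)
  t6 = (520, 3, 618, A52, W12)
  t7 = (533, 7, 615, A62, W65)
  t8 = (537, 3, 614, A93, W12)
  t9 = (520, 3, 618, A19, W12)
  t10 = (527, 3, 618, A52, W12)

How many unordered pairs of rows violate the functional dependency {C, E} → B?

(C=615, E=W65): violating pairs (1,7), (2,7) — 2 pairs.
(C=614, E=W12): violating pairs (3,4), (3,8) — 2 pairs.
(C=618, E=W12): all 4 rows agree on B — 0 pairs.

4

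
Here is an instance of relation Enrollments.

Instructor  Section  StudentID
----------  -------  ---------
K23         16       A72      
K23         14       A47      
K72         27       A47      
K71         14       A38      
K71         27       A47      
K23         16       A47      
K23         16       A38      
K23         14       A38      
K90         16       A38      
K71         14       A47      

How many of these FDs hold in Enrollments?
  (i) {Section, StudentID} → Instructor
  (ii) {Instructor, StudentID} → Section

(i) {Section, StudentID} → Instructor: (Section=14, StudentID=A47): 2 rows → Instructor takes values {K23, K71} — violation; (Section=27, StudentID=A47): 2 rows → Instructor takes values {K72, K71} — violation; (Section=14, StudentID=A38): 2 rows → Instructor takes values {K71, K23} — violation; (Section=16, StudentID=A38): 2 rows → Instructor takes values {K23, K90} — violation — fails.
(ii) {Instructor, StudentID} → Section: (Instructor=K23, StudentID=A47): 2 rows → Section takes values {14, 16} — violation; (Instructor=K71, StudentID=A47): 2 rows → Section takes values {27, 14} — violation; (Instructor=K23, StudentID=A38): 2 rows → Section takes values {16, 14} — violation — fails.
None of the 2 dependencies hold.

0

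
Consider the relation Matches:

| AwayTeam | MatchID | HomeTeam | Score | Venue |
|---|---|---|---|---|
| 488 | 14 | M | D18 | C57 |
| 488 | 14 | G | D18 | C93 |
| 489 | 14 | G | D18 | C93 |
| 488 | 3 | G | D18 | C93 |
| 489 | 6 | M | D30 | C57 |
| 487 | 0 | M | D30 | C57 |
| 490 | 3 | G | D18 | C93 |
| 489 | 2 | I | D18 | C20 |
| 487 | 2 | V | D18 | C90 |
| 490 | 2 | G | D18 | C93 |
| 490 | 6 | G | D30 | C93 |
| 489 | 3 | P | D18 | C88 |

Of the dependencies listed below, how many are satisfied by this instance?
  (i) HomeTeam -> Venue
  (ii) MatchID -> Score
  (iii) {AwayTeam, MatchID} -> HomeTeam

(i) HomeTeam -> Venue: every LHS value maps to a single RHS value — holds.
(ii) MatchID -> Score: every LHS value maps to a single RHS value — holds.
(iii) {AwayTeam, MatchID} -> HomeTeam: (AwayTeam=488, MatchID=14): 2 rows → HomeTeam takes values {M, G} — violation — fails.
2 of the 3 dependencies hold.

2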